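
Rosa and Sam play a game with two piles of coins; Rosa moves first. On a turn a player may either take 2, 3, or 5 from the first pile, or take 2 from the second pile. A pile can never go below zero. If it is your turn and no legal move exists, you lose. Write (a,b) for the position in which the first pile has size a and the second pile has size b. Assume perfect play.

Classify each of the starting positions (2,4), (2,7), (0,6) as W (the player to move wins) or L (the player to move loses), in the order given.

Work bottom-up. With no move the player to move loses. Otherwise the position is W if at least one move leads to an L position for the opponent, and L if every move leads to a W.
No move ever increases a pile, so every position that can arise here has a ≤ 2 and b ≤ 7; it is enough to label the cells with 0 ≤ a ≤ 2 and 0 ≤ b ≤ 7.
Every move lowers a or b (never raises either), so fill the grid row by row in increasing a, and left to right within a row: each cell's successors are then already labelled.
      b=0  b=1  b=2  b=3  b=4  b=5  b=6  b=7
a=0:    L    L    W    W    L    L    W    W
a=1:    L    L    W    W    L    L    W    W
a=2:    W    W    L    L    W    W    L    L
Cells with no legal move (terminal, hence L): (0,0), (0,1), (1,0), (1,1).
The remaining L cells, each justified by listing all of its moves:
(0,4): only reaches (0,2)(W), which is W → L
(0,5): only reaches (0,3)(W), which is W → L
(1,4): only reaches (1,2)(W), which is W → L
(1,5): only reaches (1,3)(W), which is W → L
(2,2): only reaches (0,2)(W), (2,0)(W), all W → L
(2,3): only reaches (0,3)(W), (2,1)(W), all W → L
(2,6): only reaches (0,6)(W), (2,4)(W), all W → L
(2,7): only reaches (0,7)(W), (2,5)(W), all W → L
Every other cell has at least one move into one of the L cells above, so it is W.
(2,4): the move to (0,4) reaches an L cell, so W
(2,7): one of the L cells justified above, so L
(0,6): the move to (0,4) reaches an L cell, so W

(2,4): W, (2,7): L, (0,6): W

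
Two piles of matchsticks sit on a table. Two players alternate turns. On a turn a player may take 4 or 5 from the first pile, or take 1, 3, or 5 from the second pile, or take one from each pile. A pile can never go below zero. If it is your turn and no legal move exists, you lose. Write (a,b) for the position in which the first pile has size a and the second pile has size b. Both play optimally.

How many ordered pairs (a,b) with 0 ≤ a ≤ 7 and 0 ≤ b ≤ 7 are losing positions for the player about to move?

28

Compute win/loss labels from the base case upward. A position with no move is L. Any other position is W if it can reach an L in one move, else L.
Every move lowers a or b (never raises either), so fill the grid row by row in increasing a, and left to right within a row: each cell's successors are then already labelled.
      b=0  b=1  b=2  b=3  b=4  b=5  b=6  b=7
a=0:    L    W    L    W    L    W    L    W
a=1:    L    W    L    W    L    W    L    W
a=2:    L    W    L    W    L    W    L    W
a=3:    L    W    L    W    L    W    L    W
a=4:    W    W    W    W    W    W    W    W
a=5:    W    L    W    L    W    L    W    L
a=6:    W    L    W    L    W    L    W    L
a=7:    W    L    W    L    W    L    W    L
Cells with no legal move (terminal, hence L): (0,0), (1,0), (2,0), (3,0).
The remaining L cells, each justified by listing all of its moves:
(0,2): →(0,1)(W) only, which is W, so L
(0,4): →(0,3)(W), (0,1)(W) — all W, so L
(0,6): →(0,5)(W), (0,3)(W), (0,1)(W) — all W, so L
(1,2): →(1,1)(W), (0,1)(W) — all W, so L
(1,4): →(1,3)(W), (1,1)(W), (0,3)(W) — all W, so L
(1,6): →(1,5)(W), (1,3)(W), (1,1)(W), (0,5)(W) — all W, so L
(2,2): →(2,1)(W), (1,1)(W) — all W, so L
(2,4): →(2,3)(W), (2,1)(W), (1,3)(W) — all W, so L
(2,6): →(2,5)(W), (2,3)(W), (2,1)(W), (1,5)(W) — all W, so L
(3,2): →(3,1)(W), (2,1)(W) — all W, so L
(3,4): →(3,3)(W), (3,1)(W), (2,3)(W) — all W, so L
(3,6): →(3,5)(W), (3,3)(W), (3,1)(W), (2,5)(W) — all W, so L
(5,1): →(1,1)(W), (0,1)(W), (5,0)(W), (4,0)(W) — all W, so L
(5,3): →(1,3)(W), (0,3)(W), (5,2)(W), (5,0)(W), (4,2)(W) — all W, so L
(5,5): →(1,5)(W), (0,5)(W), (5,4)(W), (5,2)(W), (5,0)(W), (4,4)(W) — all W, so L
(5,7): →(1,7)(W), (0,7)(W), (5,6)(W), (5,4)(W), (5,2)(W), (4,6)(W) — all W, so L
(6,1): →(2,1)(W), (1,1)(W), (6,0)(W), (5,0)(W) — all W, so L
(6,3): →(2,3)(W), (1,3)(W), (6,2)(W), (6,0)(W), (5,2)(W) — all W, so L
(6,5): →(2,5)(W), (1,5)(W), (6,4)(W), (6,2)(W), (6,0)(W), (5,4)(W) — all W, so L
(6,7): →(2,7)(W), (1,7)(W), (6,6)(W), (6,4)(W), (6,2)(W), (5,6)(W) — all W, so L
(7,1): →(3,1)(W), (2,1)(W), (7,0)(W), (6,0)(W) — all W, so L
(7,3): →(3,3)(W), (2,3)(W), (7,2)(W), (7,0)(W), (6,2)(W) — all W, so L
(7,5): →(3,5)(W), (2,5)(W), (7,4)(W), (7,2)(W), (7,0)(W), (6,4)(W) — all W, so L
(7,7): →(3,7)(W), (2,7)(W), (7,6)(W), (7,4)(W), (7,2)(W), (6,6)(W) — all W, so L
Every other cell has at least one move into one of the L cells above, so it is W.
L cells per row: a=0: 4, a=1: 4, a=2: 4, a=3: 4, a=4: 0, a=5: 4, a=6: 4, a=7: 4; total 28.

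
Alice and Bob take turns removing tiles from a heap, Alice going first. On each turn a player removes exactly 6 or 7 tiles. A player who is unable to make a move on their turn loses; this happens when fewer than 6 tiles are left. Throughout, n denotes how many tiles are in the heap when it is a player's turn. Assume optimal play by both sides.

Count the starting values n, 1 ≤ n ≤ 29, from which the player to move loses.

Work bottom-up. With no move the player to move loses. Otherwise the position is W if at least one move leads to an L position for the opponent, and L if every move leads to a W.
n=0: no move → L
n=1: no move → L
n=2: no move → L
n=3: no move → L
n=4: no move → L
n=5: no move → L
n=6: W (go to 0, an L position)
n=7: W (go to 1, an L position)
n=8: W (go to 2, an L position)
n=9: W (go to 3, an L position)
n=10: W (go to 4, an L position)
n=11: W (go to 5, an L position)
n=12: W (go to 5, an L position)
n=13: L (options 7(W), 6(W) are all W)
n=14: L (options 8(W), 7(W) are all W)
n=15: L (options 9(W), 8(W) are all W)
n=16: L (options 10(W), 9(W) are all W)
n=17: L (options 11(W), 10(W) are all W)
n=18: L (options 12(W), 11(W) are all W)
n=19: W (go to 13, an L position)
n=20: W (go to 14, an L position)
n=21: W (go to 15, an L position)
n=22: W (go to 16, an L position)
n=23: W (go to 17, an L position)
n=24: W (go to 18, an L position)
n=25: W (go to 18, an L position)
n=26: L (options 20(W), 19(W) are all W)
n=27: L (options 21(W), 20(W) are all W)
n=28: L (options 22(W), 21(W) are all W)
n=29: L (options 23(W), 22(W) are all W)
L entries with 1 ≤ n ≤ 29 (n=0 is outside the asked range and is not counted): n = 1, 2, 3, 4, 5, 13, 14, 15, 16, 17, 18, 26, 27, 28, 29; that makes 15.

15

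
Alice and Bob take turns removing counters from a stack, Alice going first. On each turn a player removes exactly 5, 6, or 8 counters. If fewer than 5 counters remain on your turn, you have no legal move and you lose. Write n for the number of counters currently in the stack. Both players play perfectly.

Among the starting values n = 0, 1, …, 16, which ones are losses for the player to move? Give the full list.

0, 1, 2, 3, 4, 13, 14, 15, 16

Use the standard recursion: the mover loses at a terminal position; elsewhere, the mover wins exactly when some move hands the opponent an L position.
n=0: no move → L
n=1: no move → L
n=2: no move → L
n=3: no move → L
n=4: no move → L
n=5: W (go to 0, an L position)
n=6: W (go to 1, an L position)
n=7: W (go to 2, an L position)
n=8: W (go to 3, an L position)
n=9: W (go to 4, an L position)
n=10: W (go to 4, an L position)
n=11: W (go to 3, an L position)
n=12: W (go to 4, an L position)
n=13: L (options 8(W), 7(W), 5(W) are all W)
n=14: L (options 9(W), 8(W), 6(W) are all W)
n=15: L (options 10(W), 9(W), 7(W) are all W)
n=16: L (options 11(W), 10(W), 8(W) are all W)
The losing starting values of n are exactly the entries labelled L in this table (9 of them).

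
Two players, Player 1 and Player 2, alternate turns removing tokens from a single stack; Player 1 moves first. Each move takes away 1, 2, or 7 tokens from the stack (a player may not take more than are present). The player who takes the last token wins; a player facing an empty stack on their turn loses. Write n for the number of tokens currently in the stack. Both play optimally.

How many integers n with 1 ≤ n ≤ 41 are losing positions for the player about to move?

Classify positions by backward induction: terminal positions (no move available) are L. From any other position, the mover wins iff some move reaches an L.
n=0: no move → L
n=1: can move to 0, which is L ⇒ W
n=2: can move to 0, which is L ⇒ W
n=3: moves to 2(W), 1(W); every one is W ⇒ L
n=4: can move to 3, which is L ⇒ W
n=5: can move to 3, which is L ⇒ W
n=6: moves to 5(W), 4(W); every one is W ⇒ L
n=7: can move to 6, which is L ⇒ W
n=8: can move to 6, which is L ⇒ W
n=9: moves to 8(W), 7(W), 2(W); every one is W ⇒ L
n=10: can move to 9, which is L ⇒ W
n=11: can move to 9, which is L ⇒ W
n=12: moves to 11(W), 10(W), 5(W); every one is W ⇒ L
n=13: can move to 12, which is L ⇒ W
n=14: can move to 12, which is L ⇒ W
n=15: moves to 14(W), 13(W), 8(W); every one is W ⇒ L
n=16: can move to 15, which is L ⇒ W
n=17: can move to 15, which is L ⇒ W
n=18: moves to 17(W), 16(W), 11(W); every one is W ⇒ L
n=19: can move to 18, which is L ⇒ W
n=20: can move to 18, which is L ⇒ W
n=21: moves to 20(W), 19(W), 14(W); every one is W ⇒ L
n=22: can move to 21, which is L ⇒ W
n=23: can move to 21, which is L ⇒ W
n=24: moves to 23(W), 22(W), 17(W); every one is W ⇒ L
n=25: can move to 24, which is L ⇒ W
n=26: can move to 24, which is L ⇒ W
n=27: moves to 26(W), 25(W), 20(W); every one is W ⇒ L
n=28: can move to 27, which is L ⇒ W
n=29: can move to 27, which is L ⇒ W
n=30: moves to 29(W), 28(W), 23(W); every one is W ⇒ L
n=31: can move to 30, which is L ⇒ W
n=32: can move to 30, which is L ⇒ W
n=33: moves to 32(W), 31(W), 26(W); every one is W ⇒ L
n=34: can move to 33, which is L ⇒ W
n=35: can move to 33, which is L ⇒ W
n=36: moves to 35(W), 34(W), 29(W); every one is W ⇒ L
n=37: can move to 36, which is L ⇒ W
n=38: can move to 36, which is L ⇒ W
n=39: moves to 38(W), 37(W), 32(W); every one is W ⇒ L
n=40: can move to 39, which is L ⇒ W
n=41: can move to 39, which is L ⇒ W
L entries with 1 ≤ n ≤ 41 (n=0 is outside the asked range and is not counted): n = 3, 6, 9, 12, 15, 18, 21, 24, 27, 30, 33, 36, 39; that makes 13.

13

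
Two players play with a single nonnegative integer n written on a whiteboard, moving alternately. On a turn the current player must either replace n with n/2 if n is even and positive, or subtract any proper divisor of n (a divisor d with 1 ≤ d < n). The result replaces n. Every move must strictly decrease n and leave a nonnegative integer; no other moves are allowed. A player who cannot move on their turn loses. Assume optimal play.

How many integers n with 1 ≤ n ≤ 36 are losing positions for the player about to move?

Label each position W (a win for the player to move) or L (a loss). A position with no legal move is L; any other position is W exactly when some move reaches an L, and L when every move reaches a W.
n=0: no move → L
n=1: no move → L
n=2: reaches L-position 1 → W
n=3: only reaches 2(W), which is W → L
n=4: reaches L-position 3 → W
n=5: only reaches 4(W), which is W → L
n=6: reaches L-position 3 → W
n=7: only reaches 6(W), which is W → L
n=8: reaches L-position 7 → W
n=9: only reaches 6(W), 8(W), all W → L
n=10: reaches L-position 5 → W
n=11: only reaches 10(W), which is W → L
n=12: reaches L-position 9 → W
n=13: only reaches 12(W), which is W → L
n=14: reaches L-position 7 → W
n=15: only reaches 10(W), 12(W), 14(W), all W → L
n=16: reaches L-position 15 → W
n=17: only reaches 16(W), which is W → L
n=18: reaches L-position 9 → W
n=19: only reaches 18(W), which is W → L
n=20: reaches L-position 15 → W
n=21: only reaches 14(W), 18(W), 20(W), all W → L
n=22: reaches L-position 11 → W
n=23: only reaches 22(W), which is W → L
n=24: reaches L-position 21 → W
n=25: only reaches 20(W), 24(W), all W → L
n=26: reaches L-position 13 → W
n=27: only reaches 18(W), 24(W), 26(W), all W → L
n=28: reaches L-position 21 → W
n=29: only reaches 28(W), which is W → L
n=30: reaches L-position 15 → W
n=31: only reaches 30(W), which is W → L
n=32: reaches L-position 31 → W
n=33: only reaches 22(W), 30(W), 32(W), all W → L
n=34: reaches L-position 17 → W
n=35: only reaches 28(W), 30(W), 34(W), all W → L
n=36: reaches L-position 27 → W
L entries with 1 ≤ n ≤ 36 (n=0 is outside the asked range and is not counted): n = 1, 3, 5, 7, 9, 11, 13, 15, 17, 19, 21, 23, 25, 27, 29, 31, 33, 35; that makes 18.

18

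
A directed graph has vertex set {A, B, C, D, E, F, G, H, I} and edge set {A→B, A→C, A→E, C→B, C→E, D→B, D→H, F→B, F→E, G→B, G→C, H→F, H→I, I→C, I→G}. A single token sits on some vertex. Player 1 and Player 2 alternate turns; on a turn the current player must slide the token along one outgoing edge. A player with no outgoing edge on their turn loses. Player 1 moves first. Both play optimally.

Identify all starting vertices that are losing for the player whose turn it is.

B, E, I

Build the W/L table. Terminal = L. A non-terminal position is W if it has a move to some L; otherwise it is L.
Every edge goes from a vertex to one that appears earlier in the order E, B, C, A, F, G, I, H, D, so processing vertices in that order labels each vertex after all of its successors.
E: no outgoing edge → L
B: no outgoing edge → L
C: reaches L-position B → W
A: reaches L-position B → W
F: reaches L-position B → W
G: reaches L-position B → W
I: only reaches G(W), C(W), all W → L
H: reaches L-position I → W
D: reaches L-position B → W
The losing starting vertices are exactly the entries labelled L in this table (3 of them).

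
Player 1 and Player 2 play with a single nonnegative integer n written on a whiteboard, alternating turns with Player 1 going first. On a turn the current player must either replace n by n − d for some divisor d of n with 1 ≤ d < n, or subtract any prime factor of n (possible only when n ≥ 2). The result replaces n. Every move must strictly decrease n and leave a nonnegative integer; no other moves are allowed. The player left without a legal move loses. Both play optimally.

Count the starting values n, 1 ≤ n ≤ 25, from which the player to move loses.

Positions with no move are L. A position that does have a move is losing for the player to move precisely when every available move leads to a winning position for the opponent. Fill in the labels:
n=0: no move → L
n=1: no move → L
n=2: →0(L), so W
n=3: →0(L), so W
n=4: →2(W), 3(W) — all W, so L
n=5: →0(L), so W
n=6: →4(L), so W
n=7: →0(L), so W
n=8: →4(L), so W
n=9: →6(W), 8(W) — all W, so L
n=10: →9(L), so W
n=11: →0(L), so W
n=12: →9(L), so W
n=13: →0(L), so W
n=14: →7(W), 12(W), 13(W) — all W, so L
n=15: →14(L), so W
n=16: →14(L), so W
n=17: →0(L), so W
n=18: →9(L), so W
n=19: →0(L), so W
n=20: →10(W), 15(W), 16(W), 18(W), 19(W) — all W, so L
n=21: →14(L), so W
n=22: →20(L), so W
n=23: →0(L), so W
n=24: →20(L), so W
n=25: →20(L), so W
L entries with 1 ≤ n ≤ 25 (n=0 is outside the asked range and is not counted): n = 1, 4, 9, 14, 20; that makes 5.

5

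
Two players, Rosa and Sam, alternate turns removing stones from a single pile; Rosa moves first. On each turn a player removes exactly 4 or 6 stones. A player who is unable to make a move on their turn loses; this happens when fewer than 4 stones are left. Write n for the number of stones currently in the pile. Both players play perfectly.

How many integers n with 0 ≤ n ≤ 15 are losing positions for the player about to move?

8

Use the standard recursion: the mover loses at a terminal position; elsewhere, the mover wins exactly when some move hands the opponent an L position.
n=0: no move → L
n=1: no move → L
n=2: no move → L
n=3: no move → L
n=4: →0(L), so W
n=5: →1(L), so W
n=6: →2(L), so W
n=7: →3(L), so W
n=8: →2(L), so W
n=9: →3(L), so W
n=10: →6(W), 4(W) — all W, so L
n=11: →7(W), 5(W) — all W, so L
n=12: →8(W), 6(W) — all W, so L
n=13: →9(W), 7(W) — all W, so L
n=14: →10(L), so W
n=15: →11(L), so W
L entries with 0 ≤ n ≤ 15: n = 0, 1, 2, 3, 10, 11, 12, 13; that makes 8.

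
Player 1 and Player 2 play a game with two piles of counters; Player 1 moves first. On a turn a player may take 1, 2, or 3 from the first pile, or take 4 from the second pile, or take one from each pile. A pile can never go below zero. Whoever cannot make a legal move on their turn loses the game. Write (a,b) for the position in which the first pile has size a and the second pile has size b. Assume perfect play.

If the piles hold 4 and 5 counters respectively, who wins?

Player 1 wins.

Positions with no move are L. A position that does have a move is losing for the player to move precisely when every available move leads to a winning position for the opponent. Fill in the labels:
No move ever increases a pile, so every position that can arise here has a ≤ 4 and b ≤ 5; it is enough to label the cells with 0 ≤ a ≤ 4 and 0 ≤ b ≤ 5.
Every move lowers a or b (never raises either), so fill the grid row by row in increasing a, and left to right within a row: each cell's successors are then already labelled.
      b=0  b=1  b=2  b=3  b=4  b=5
a=0:    L    L    L    L    W    W
a=1:    W    W    W    W    W    L
a=2:    W    W    W    W    L    W
a=3:    W    W    W    W    W    W
a=4:    L    L    L    L    W    W
Cells with no legal move (terminal, hence L): (0,0), (0,1), (0,2), (0,3).
The remaining L cells, each justified by listing all of its moves:
(1,5): moves to (0,5)(W), (1,1)(W), (0,4)(W); every one is W ⇒ L
(2,4): moves to (1,4)(W), (0,4)(W), (2,0)(W), (1,3)(W); every one is W ⇒ L
(4,0): moves to (3,0)(W), (2,0)(W), (1,0)(W); every one is W ⇒ L
(4,1): moves to (3,1)(W), (2,1)(W), (1,1)(W), (3,0)(W); every one is W ⇒ L
(4,2): moves to (3,2)(W), (2,2)(W), (1,2)(W), (3,1)(W); every one is W ⇒ L
(4,3): moves to (3,3)(W), (2,3)(W), (1,3)(W), (3,2)(W); every one is W ⇒ L
Every other cell has at least one move into one of the L cells above, so it is W.
From (4,5) Player 1 can move to (1,5), reaching an L position.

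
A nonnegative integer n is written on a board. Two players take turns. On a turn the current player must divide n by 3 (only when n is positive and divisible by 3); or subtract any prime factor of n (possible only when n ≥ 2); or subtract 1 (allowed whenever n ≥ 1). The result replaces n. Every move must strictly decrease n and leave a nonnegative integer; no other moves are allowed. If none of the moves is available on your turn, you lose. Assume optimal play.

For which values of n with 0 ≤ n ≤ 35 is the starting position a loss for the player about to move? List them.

0, 4, 8, 14, 18, 22, 25, 27, 32, 35

Use the standard recursion: the mover loses at a terminal position; elsewhere, the mover wins exactly when some move hands the opponent an L position.
n=0: no move → L
n=1: can move to 0, which is L ⇒ W
n=2: can move to 0, which is L ⇒ W
n=3: can move to 0, which is L ⇒ W
n=4: moves to 2(W), 3(W); every one is W ⇒ L
n=5: can move to 0, which is L ⇒ W
n=6: can move to 4, which is L ⇒ W
n=7: can move to 0, which is L ⇒ W
n=8: moves to 6(W), 7(W); every one is W ⇒ L
n=9: can move to 8, which is L ⇒ W
n=10: can move to 8, which is L ⇒ W
n=11: can move to 0, which is L ⇒ W
n=12: can move to 4, which is L ⇒ W
n=13: can move to 0, which is L ⇒ W
n=14: moves to 7(W), 12(W), 13(W); every one is W ⇒ L
n=15: can move to 14, which is L ⇒ W
n=16: can move to 14, which is L ⇒ W
n=17: can move to 0, which is L ⇒ W
n=18: moves to 6(W), 15(W), 16(W), 17(W); every one is W ⇒ L
n=19: can move to 0, which is L ⇒ W
n=20: can move to 18, which is L ⇒ W
n=21: can move to 14, which is L ⇒ W
n=22: moves to 11(W), 20(W), 21(W); every one is W ⇒ L
n=23: can move to 0, which is L ⇒ W
n=24: can move to 8, which is L ⇒ W
n=25: moves to 20(W), 24(W); every one is W ⇒ L
n=26: can move to 25, which is L ⇒ W
n=27: moves to 9(W), 24(W), 26(W); every one is W ⇒ L
n=28: can move to 27, which is L ⇒ W
n=29: can move to 0, which is L ⇒ W
n=30: can move to 25, which is L ⇒ W
n=31: can move to 0, which is L ⇒ W
n=32: moves to 30(W), 31(W); every one is W ⇒ L
n=33: can move to 22, which is L ⇒ W
n=34: can move to 32, which is L ⇒ W
n=35: moves to 28(W), 30(W), 34(W); every one is W ⇒ L
Reading off the rows marked L gives the requested list; there are 10 such values of n.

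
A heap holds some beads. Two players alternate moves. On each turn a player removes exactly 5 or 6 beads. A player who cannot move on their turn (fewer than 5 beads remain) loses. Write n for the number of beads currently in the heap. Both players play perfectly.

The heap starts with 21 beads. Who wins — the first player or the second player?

The first player wins.

Positions with no move are L. A position that does have a move is losing for the player to move precisely when every available move leads to a winning position for the opponent. Fill in the labels:
n=0: no move → L
n=1: no move → L
n=2: no move → L
n=3: no move → L
n=4: no move → L
n=5: →0(L), so W
n=6: →1(L), so W
n=7: →2(L), so W
n=8: →3(L), so W
n=9: →4(L), so W
n=10: →4(L), so W
n=11: →6(W), 5(W) — all W, so L
n=12: →7(W), 6(W) — all W, so L
n=13: →8(W), 7(W) — all W, so L
n=14: →9(W), 8(W) — all W, so L
n=15: →10(W), 9(W) — all W, so L
n=16: →11(L), so W
n=17: →12(L), so W
n=18: →13(L), so W
n=19: →14(L), so W
n=20: →15(L), so W
n=21: →15(L), so W
The starting position 21 is W: the player to move should remove 6, leaving 15, handing over an L position.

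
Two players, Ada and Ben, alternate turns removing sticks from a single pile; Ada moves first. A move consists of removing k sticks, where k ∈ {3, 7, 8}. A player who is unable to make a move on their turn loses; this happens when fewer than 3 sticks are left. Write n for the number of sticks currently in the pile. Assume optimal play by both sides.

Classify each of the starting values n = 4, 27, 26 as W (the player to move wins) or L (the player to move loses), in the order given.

Classify positions by backward induction: terminal positions (no move available) are L. From any other position, the mover wins iff some move reaches an L.
n=0: no move → L
n=1: no move → L
n=2: no move → L
n=3: →0(L), so W
n=4: →1(L), so W
n=5: →2(L), so W
n=6: →3(W) only, which is W, so L
n=7: →0(L), so W
n=8: →1(L), so W
n=9: →6(L), so W
n=10: →2(L), so W
n=11: →8(W), 4(W), 3(W) — all W, so L
n=12: →9(W), 5(W), 4(W) — all W, so L
n=13: →6(L), so W
n=14: →11(L), so W
n=15: →12(L), so W
n=16: →13(W), 9(W), 8(W) — all W, so L
n=17: →14(W), 10(W), 9(W) — all W, so L
n=18: →11(L), so W
n=19: →16(L), so W
n=20: →17(L), so W
n=21: →18(W), 14(W), 13(W) — all W, so L
n=22: →19(W), 15(W), 14(W) — all W, so L
n=23: →16(L), so W
n=24: →21(L), so W
n=25: →22(L), so W
n=26: →23(W), 19(W), 18(W) — all W, so L
n=27: →24(W), 20(W), 19(W) — all W, so L

4: W, 27: L, 26: L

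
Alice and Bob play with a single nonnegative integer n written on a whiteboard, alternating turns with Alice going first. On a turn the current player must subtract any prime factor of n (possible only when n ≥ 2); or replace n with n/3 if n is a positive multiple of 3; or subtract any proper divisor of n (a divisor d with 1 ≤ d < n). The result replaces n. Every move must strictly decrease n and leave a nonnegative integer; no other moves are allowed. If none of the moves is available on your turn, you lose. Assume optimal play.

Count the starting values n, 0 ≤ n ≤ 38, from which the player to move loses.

10

Classify positions by backward induction: terminal positions (no move available) are L. From any other position, the mover wins iff some move reaches an L.
n=0: no move → L
n=1: no move → L
n=2: →0(L), so W
n=3: →0(L), so W
n=4: →2(W), 3(W) — all W, so L
n=5: →0(L), so W
n=6: →4(L), so W
n=7: →0(L), so W
n=8: →4(L), so W
n=9: →3(W), 6(W), 8(W) — all W, so L
n=10: →9(L), so W
n=11: →0(L), so W
n=12: →4(L), so W
n=13: →0(L), so W
n=14: →7(W), 12(W), 13(W) — all W, so L
n=15: →14(L), so W
n=16: →14(L), so W
n=17: →0(L), so W
n=18: →9(L), so W
n=19: →0(L), so W
n=20: →10(W), 15(W), 16(W), 18(W), 19(W) — all W, so L
n=21: →14(L), so W
n=22: →20(L), so W
n=23: →0(L), so W
n=24: →20(L), so W
n=25: →20(L), so W
n=26: →13(W), 24(W), 25(W) — all W, so L
n=27: →9(L), so W
n=28: →14(L), so W
n=29: →0(L), so W
n=30: →20(L), so W
n=31: →0(L), so W
n=32: →16(W), 24(W), 28(W), 30(W), 31(W) — all W, so L
n=33: →32(L), so W
n=34: →32(L), so W
n=35: →28(W), 30(W), 34(W) — all W, so L
n=36: →32(L), so W
n=37: →0(L), so W
n=38: →19(W), 36(W), 37(W) — all W, so L
L entries with 0 ≤ n ≤ 38: n = 0, 1, 4, 9, 14, 20, 26, 32, 35, 38; that makes 10.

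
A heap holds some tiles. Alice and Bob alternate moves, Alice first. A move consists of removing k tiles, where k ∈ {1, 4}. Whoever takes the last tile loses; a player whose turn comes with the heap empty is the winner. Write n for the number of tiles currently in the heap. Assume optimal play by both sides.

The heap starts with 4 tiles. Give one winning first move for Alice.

Build the W/L table. Terminal = W. A non-terminal position is W if it has a move to some L; otherwise it is L.
n=0: no move; the opponent has just taken the last tile and therefore loses → W
n=1: only reaches 0(W), which is W → L
n=2: reaches L-position 1 → W
n=3: only reaches 2(W), which is W → L
n=4: reaches L-position 3 → W
From 4, the L positions reachable in one move are: 3.

Remove 1, leaving 3.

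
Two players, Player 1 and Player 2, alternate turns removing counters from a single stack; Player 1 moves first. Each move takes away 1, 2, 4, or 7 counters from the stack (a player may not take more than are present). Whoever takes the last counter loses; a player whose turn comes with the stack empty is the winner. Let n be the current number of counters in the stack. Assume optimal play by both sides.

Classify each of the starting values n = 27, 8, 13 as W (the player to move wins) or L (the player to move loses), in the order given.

27: W, 8: W, 13: L

Work bottom-up. With no move the player to move wins. Otherwise the position is W if at least one move leads to an L position for the opponent, and L if every move leads to a W.
n=0: no move; the opponent has just taken the last counter and therefore loses → W
n=1: L (sole option 0(W) is W)
n=2: W (go to 1, an L position)
n=3: W (go to 1, an L position)
n=4: L (options 3(W), 2(W), 0(W) are all W)
n=5: W (go to 4, an L position)
n=6: W (go to 4, an L position)
n=7: L (options 6(W), 5(W), 3(W), 0(W) are all W)
n=8: W (go to 7, an L position)
n=9: W (go to 7, an L position)
n=10: L (options 9(W), 8(W), 6(W), 3(W) are all W)
n=11: W (go to 10, an L position)
n=12: W (go to 10, an L position)
n=13: L (options 12(W), 11(W), 9(W), 6(W) are all W)
n=14: W (go to 13, an L position)
n=15: W (go to 13, an L position)
n=16: L (options 15(W), 14(W), 12(W), 9(W) are all W)
n=17: W (go to 16, an L position)
n=18: W (go to 16, an L position)
n=19: L (options 18(W), 17(W), 15(W), 12(W) are all W)
n=20: W (go to 19, an L position)
n=21: W (go to 19, an L position)
n=22: L (options 21(W), 20(W), 18(W), 15(W) are all W)
n=23: W (go to 22, an L position)
n=24: W (go to 22, an L position)
n=25: L (options 24(W), 23(W), 21(W), 18(W) are all W)
n=26: W (go to 25, an L position)
n=27: W (go to 25, an L position)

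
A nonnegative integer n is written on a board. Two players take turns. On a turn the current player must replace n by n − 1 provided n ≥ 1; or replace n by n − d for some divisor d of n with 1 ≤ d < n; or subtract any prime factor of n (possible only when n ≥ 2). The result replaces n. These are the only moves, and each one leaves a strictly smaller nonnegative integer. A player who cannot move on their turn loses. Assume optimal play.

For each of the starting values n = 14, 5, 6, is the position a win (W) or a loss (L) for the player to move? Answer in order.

Compute win/loss labels from the base case upward. A position with no move is L. Any other position is W if it can reach an L in one move, else L.
n=0: no move → L
n=1: reaches L-position 0 → W
n=2: reaches L-position 0 → W
n=3: reaches L-position 0 → W
n=4: only reaches 2(W), 3(W), all W → L
n=5: reaches L-position 0 → W
n=6: reaches L-position 4 → W
n=7: reaches L-position 0 → W
n=8: reaches L-position 4 → W
n=9: only reaches 6(W), 8(W), all W → L
n=10: reaches L-position 9 → W
n=11: reaches L-position 0 → W
n=12: reaches L-position 9 → W
n=13: reaches L-position 0 → W
n=14: only reaches 7(W), 12(W), 13(W), all W → L

14: L, 5: W, 6: W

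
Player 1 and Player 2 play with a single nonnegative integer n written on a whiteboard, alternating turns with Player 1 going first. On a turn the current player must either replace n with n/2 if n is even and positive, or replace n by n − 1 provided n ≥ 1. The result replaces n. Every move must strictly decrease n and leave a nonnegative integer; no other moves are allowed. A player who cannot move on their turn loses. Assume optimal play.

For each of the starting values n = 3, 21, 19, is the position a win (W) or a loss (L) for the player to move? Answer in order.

3: W, 21: L, 19: L

Label each position W (a win for the player to move) or L (a loss). A position with no legal move is L; any other position is W exactly when some move reaches an L, and L when every move reaches a W.
n=0: no move → L
n=1: →0(L), so W
n=2: →1(W) only, which is W, so L
n=3: →2(L), so W
n=4: →2(L), so W
n=5: →4(W) only, which is W, so L
n=6: →5(L), so W
n=7: →6(W) only, which is W, so L
n=8: →7(L), so W
n=9: →8(W) only, which is W, so L
n=10: →5(L), so W
n=11: →10(W) only, which is W, so L
n=12: →11(L), so W
n=13: →12(W) only, which is W, so L
n=14: →7(L), so W
n=15: →14(W) only, which is W, so L
n=16: →15(L), so W
n=17: →16(W) only, which is W, so L
n=18: →9(L), so W
n=19: →18(W) only, which is W, so L
n=20: →19(L), so W
n=21: →20(W) only, which is W, so L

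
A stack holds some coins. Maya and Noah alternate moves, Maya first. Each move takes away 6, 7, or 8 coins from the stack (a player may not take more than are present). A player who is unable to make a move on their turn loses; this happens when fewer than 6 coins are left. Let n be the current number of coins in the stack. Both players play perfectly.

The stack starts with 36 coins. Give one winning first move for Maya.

Remove 6, leaving 30.

Label each position W (a win for the player to move) or L (a loss). A position with no legal move is L; any other position is W exactly when some move reaches an L, and L when every move reaches a W.
n=0: no move → L
n=1: no move → L
n=2: no move → L
n=3: no move → L
n=4: no move → L
n=5: no move → L
n=6: W (go to 0, an L position)
n=7: W (go to 1, an L position)
n=8: W (go to 2, an L position)
n=9: W (go to 3, an L position)
n=10: W (go to 4, an L position)
n=11: W (go to 5, an L position)
n=12: W (go to 5, an L position)
n=13: W (go to 5, an L position)
n=14: L (options 8(W), 7(W), 6(W) are all W)
n=15: L (options 9(W), 8(W), 7(W) are all W)
n=16: L (options 10(W), 9(W), 8(W) are all W)
n=17: L (options 11(W), 10(W), 9(W) are all W)
n=18: L (options 12(W), 11(W), 10(W) are all W)
n=19: L (options 13(W), 12(W), 11(W) are all W)
n=20: W (go to 14, an L position)
n=21: W (go to 15, an L position)
n=22: W (go to 16, an L position)
n=23: W (go to 17, an L position)
n=24: W (go to 18, an L position)
n=25: W (go to 19, an L position)
n=26: W (go to 19, an L position)
n=27: W (go to 19, an L position)
n=28: L (options 22(W), 21(W), 20(W) are all W)
n=29: L (options 23(W), 22(W), 21(W) are all W)
n=30: L (options 24(W), 23(W), 22(W) are all W)
n=31: L (options 25(W), 24(W), 23(W) are all W)
n=32: L (options 26(W), 25(W), 24(W) are all W)
n=33: L (options 27(W), 26(W), 25(W) are all W)
n=34: W (go to 28, an L position)
n=35: W (go to 29, an L position)
n=36: W (go to 30, an L position)
From 36, the L positions reachable in one move are: 30, 29, 28. Any move reaching one of these is winning.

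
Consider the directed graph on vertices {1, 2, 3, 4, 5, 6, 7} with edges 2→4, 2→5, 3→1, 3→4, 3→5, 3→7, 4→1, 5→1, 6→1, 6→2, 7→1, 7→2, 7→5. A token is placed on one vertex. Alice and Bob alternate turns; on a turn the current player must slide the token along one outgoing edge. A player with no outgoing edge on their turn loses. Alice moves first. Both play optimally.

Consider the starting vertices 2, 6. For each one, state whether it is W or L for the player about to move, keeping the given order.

Work bottom-up. With no move the player to move loses. Otherwise the position is W if at least one move leads to an L position for the opponent, and L if every move leads to a W.
Every edge goes from a vertex to one that appears earlier in the order 1, 5, 4, 2, 7, 6, 3, so processing vertices in that order labels each vertex after all of its successors.
1: no outgoing edge → L
5: can move to 1, which is L ⇒ W
4: can move to 1, which is L ⇒ W
2: moves to 4(W), 5(W); every one is W ⇒ L
7: can move to 2, which is L ⇒ W
6: can move to 2, which is L ⇒ W
3: can move to 1, which is L ⇒ W

2: L, 6: W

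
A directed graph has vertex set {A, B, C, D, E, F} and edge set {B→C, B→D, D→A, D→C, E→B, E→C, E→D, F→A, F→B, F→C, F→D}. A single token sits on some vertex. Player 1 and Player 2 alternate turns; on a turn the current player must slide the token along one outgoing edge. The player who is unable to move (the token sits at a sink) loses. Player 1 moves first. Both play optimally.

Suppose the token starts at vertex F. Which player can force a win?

Player 1 wins.

Use the standard recursion: the mover loses at a terminal position; elsewhere, the mover wins exactly when some move hands the opponent an L position.
Every edge goes from a vertex to one that appears earlier in the order A, C, D, B, F, E, so processing vertices in that order labels each vertex after all of its successors.
A: no outgoing edge → L
C: no outgoing edge → L
D: reaches L-position C → W
B: reaches L-position C → W
F: reaches L-position C → W
E: reaches L-position C → W
From F Player 1 can move to C, reaching an L position.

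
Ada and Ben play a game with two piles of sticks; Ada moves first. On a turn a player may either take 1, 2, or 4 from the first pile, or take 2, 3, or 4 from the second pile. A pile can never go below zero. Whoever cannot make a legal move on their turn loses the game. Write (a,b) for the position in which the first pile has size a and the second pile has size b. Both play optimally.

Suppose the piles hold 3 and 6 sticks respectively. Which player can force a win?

Build the W/L table. Terminal = L. A non-terminal position is W if it has a move to some L; otherwise it is L.
No move ever increases a pile, so every position that can arise here has a ≤ 3 and b ≤ 6; it is enough to label the cells with 0 ≤ a ≤ 3 and 0 ≤ b ≤ 6.
Every move lowers a or b (never raises either), so fill the grid row by row in increasing a, and left to right within a row: each cell's successors are then already labelled.
      b=0  b=1  b=2  b=3  b=4  b=5  b=6
a=0:    L    L    W    W    W    W    L
a=1:    W    W    L    L    W    W    W
a=2:    W    W    W    W    L    L    W
a=3:    L    L    W    W    W    W    L
Cells with no legal move (terminal, hence L): (0,0), (0,1).
The remaining L cells, each justified by listing all of its moves:
(0,6): L (options (0,4)(W), (0,3)(W), (0,2)(W) are all W)
(1,2): L (options (0,2)(W), (1,0)(W) are all W)
(1,3): L (options (0,3)(W), (1,1)(W), (1,0)(W) are all W)
(2,4): L (options (1,4)(W), (0,4)(W), (2,2)(W), (2,1)(W), (2,0)(W) are all W)
(2,5): L (options (1,5)(W), (0,5)(W), (2,3)(W), (2,2)(W), (2,1)(W) are all W)
(3,0): L (options (2,0)(W), (1,0)(W) are all W)
(3,1): L (options (2,1)(W), (1,1)(W) are all W)
(3,6): L (options (2,6)(W), (1,6)(W), (3,4)(W), (3,3)(W), (3,2)(W) are all W)
Every other cell has at least one move into one of the L cells above, so it is W.
Every move from (3,6) reaches a W position, so the mover loses.

Ben wins.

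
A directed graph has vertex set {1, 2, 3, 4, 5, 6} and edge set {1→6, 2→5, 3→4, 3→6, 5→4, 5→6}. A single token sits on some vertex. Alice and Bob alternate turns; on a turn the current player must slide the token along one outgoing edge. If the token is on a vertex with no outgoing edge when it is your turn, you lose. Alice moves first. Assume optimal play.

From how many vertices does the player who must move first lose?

3

Label each position W (a win for the player to move) or L (a loss). A position with no legal move is L; any other position is W exactly when some move reaches an L, and L when every move reaches a W.
Every edge goes from a vertex to one that appears earlier in the order 6, 4, 1, 5, 2, 3, so processing vertices in that order labels each vertex after all of its successors.
6: no outgoing edge → L
4: no outgoing edge → L
1: reaches L-position 6 → W
5: reaches L-position 4 → W
2: only reaches 5(W), which is W → L
3: reaches L-position 4 → W
The L vertices are 2, 4, 6; that is 3 in all.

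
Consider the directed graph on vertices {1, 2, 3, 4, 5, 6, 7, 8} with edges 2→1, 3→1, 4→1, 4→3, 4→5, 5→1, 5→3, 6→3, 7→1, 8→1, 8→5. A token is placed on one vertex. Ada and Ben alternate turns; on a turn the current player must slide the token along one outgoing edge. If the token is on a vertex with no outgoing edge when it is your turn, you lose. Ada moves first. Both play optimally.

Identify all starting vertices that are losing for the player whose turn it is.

1, 6

Positions with no move are L. A position that does have a move is losing for the player to move precisely when every available move leads to a winning position for the opponent. Fill in the labels:
Every edge goes from a vertex to one that appears earlier in the order 1, 3, 5, 4, 2, 6, 7, 8, so processing vertices in that order labels each vertex after all of its successors.
1: no outgoing edge → L
3: can move to 1, which is L ⇒ W
5: can move to 1, which is L ⇒ W
4: can move to 1, which is L ⇒ W
2: can move to 1, which is L ⇒ W
6: the only move is to 3(W), a W ⇒ L
7: can move to 1, which is L ⇒ W
8: can move to 1, which is L ⇒ W
The losing starting vertices are exactly the entries labelled L in this table (2 of them).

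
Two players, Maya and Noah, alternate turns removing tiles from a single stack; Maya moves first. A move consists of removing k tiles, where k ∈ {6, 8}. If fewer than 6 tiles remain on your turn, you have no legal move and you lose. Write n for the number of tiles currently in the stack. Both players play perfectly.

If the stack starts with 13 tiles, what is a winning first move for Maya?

Compute win/loss labels from the base case upward. A position with no move is L. Any other position is W if it can reach an L in one move, else L.
n=0: no move → L
n=1: no move → L
n=2: no move → L
n=3: no move → L
n=4: no move → L
n=5: no move → L
n=6: →0(L), so W
n=7: →1(L), so W
n=8: →2(L), so W
n=9: →3(L), so W
n=10: →4(L), so W
n=11: →5(L), so W
n=12: →4(L), so W
n=13: →5(L), so W
From 13, the L positions reachable in one move are: 5.

Remove 8, leaving 5.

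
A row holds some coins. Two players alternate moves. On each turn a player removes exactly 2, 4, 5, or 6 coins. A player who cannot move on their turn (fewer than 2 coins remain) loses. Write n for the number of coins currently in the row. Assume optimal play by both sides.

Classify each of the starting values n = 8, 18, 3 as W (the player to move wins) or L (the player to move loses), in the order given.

8: L, 18: W, 3: W

Classify positions by backward induction: terminal positions (no move available) are L. From any other position, the mover wins iff some move reaches an L.
n=0: no move → L
n=1: no move → L
n=2: W (go to 0, an L position)
n=3: W (go to 1, an L position)
n=4: W (go to 0, an L position)
n=5: W (go to 1, an L position)
n=6: W (go to 1, an L position)
n=7: W (go to 1, an L position)
n=8: L (options 6(W), 4(W), 3(W), 2(W) are all W)
n=9: L (options 7(W), 5(W), 4(W), 3(W) are all W)
n=10: W (go to 8, an L position)
n=11: W (go to 9, an L position)
n=12: W (go to 8, an L position)
n=13: W (go to 9, an L position)
n=14: W (go to 9, an L position)
n=15: W (go to 9, an L position)
n=16: L (options 14(W), 12(W), 11(W), 10(W) are all W)
n=17: L (options 15(W), 13(W), 12(W), 11(W) are all W)
n=18: W (go to 16, an L position)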